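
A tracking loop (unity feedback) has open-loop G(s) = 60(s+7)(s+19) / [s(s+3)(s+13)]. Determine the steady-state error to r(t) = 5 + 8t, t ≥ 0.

The open loop has one pole at the origin → type 1 system. Treating each term separately:
  • 5: tracked with zero error.
  • 8t: e_ss = 8/K_v with K_v=2660/13 → 26/665.
Total e_ss = 26/665.

26/665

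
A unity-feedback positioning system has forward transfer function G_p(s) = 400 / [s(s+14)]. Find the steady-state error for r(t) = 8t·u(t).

0.28

The open loop has one pole at the origin → type 1 system.
K_v = lim_{s→0} s·G_p(s) = 400 / (14) = 200/7.
e_ss = 8/K_v = 8/(200/7) = 0.28.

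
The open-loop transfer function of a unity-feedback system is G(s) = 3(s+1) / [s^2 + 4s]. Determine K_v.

0.75

Factoring s from the denominator leaves a polynomial with constant term 4, so the system is type 1.
K_v = lim_{s→0} s·G(s) = 3·1 / 4 = 0.75.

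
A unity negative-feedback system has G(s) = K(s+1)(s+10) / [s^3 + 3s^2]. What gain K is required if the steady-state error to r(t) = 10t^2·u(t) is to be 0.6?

Lowest-order denominator term is 3s^2, so the open loop has 2 poles at the origin → type 2 system.
K_a = lim_{s→0} s^2·G(s) = K·1·10 / 3 = (10/3)·K.
e_ss = 20/K_a = 0.6 ⇒ K_a = 100/3 ⇒ K = (100/3)/(10/3) = 10.

10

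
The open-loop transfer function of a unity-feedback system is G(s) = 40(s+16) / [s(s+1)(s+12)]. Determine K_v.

System type = 1 (one pole at s=0).
K_v = lim_{s→0} s·G(s) = 40·16 / (1·12) = 160/3.

160/3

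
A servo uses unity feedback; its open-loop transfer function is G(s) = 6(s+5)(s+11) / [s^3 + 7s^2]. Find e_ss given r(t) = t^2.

7/165

Factoring s^2 from the denominator leaves a polynomial with constant term 7, so the system is type 2.
K_a = lim_{s→0} s^2·G(s) = 6·5·11 / 7 = 330/7.
r(t) = t^2 gives R(s) = 2/s^3.
e_ss = 2/K_a = 2/(330/7) = 7/165.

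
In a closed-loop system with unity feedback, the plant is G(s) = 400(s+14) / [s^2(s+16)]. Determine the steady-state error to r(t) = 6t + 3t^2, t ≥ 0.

System type = 2 (two poles at s=0). Taking each input component in turn:
  • 6t: tracked with zero error.
  • 3t^2: e_ss = 6/K_a with K_a=350 → 3/175.
Total e_ss = 3/175.

3/175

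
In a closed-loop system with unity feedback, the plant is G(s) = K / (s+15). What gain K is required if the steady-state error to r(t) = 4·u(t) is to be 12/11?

No free integrators in G(s): this is a type 0 system.
K_p = lim_{s→0} G(s) = K / (15) = (1/15)·K.
e_ss = 4/(1 + K_p) = 12/11 ⇒ 1 + (1/15)·K = 11/3 ⇒ K = 40.

40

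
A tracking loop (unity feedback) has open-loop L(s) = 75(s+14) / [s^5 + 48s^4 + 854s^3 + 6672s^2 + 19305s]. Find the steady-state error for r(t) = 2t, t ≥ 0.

1287/35

Lowest-order denominator term is 19305s, so the open loop has 1 pole at the origin → type 1 system.
K_v = lim_{s→0} s·L(s) = 75·14 / 19305 = 70/1287.
e_ss = 2/K_v = 2/(70/1287) = 1287/35.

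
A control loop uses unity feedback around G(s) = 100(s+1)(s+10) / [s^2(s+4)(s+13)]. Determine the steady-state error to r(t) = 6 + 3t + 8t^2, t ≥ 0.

G(s) has two factors of s in the denominator, so the system is type 2. Taking each input component in turn:
  • 6: tracked with zero error.
  • 3t: tracked with zero error.
  • 8t^2: e_ss = 16/K_a with K_a=250/13 → 0.832.
Total e_ss = 0.832.

0.832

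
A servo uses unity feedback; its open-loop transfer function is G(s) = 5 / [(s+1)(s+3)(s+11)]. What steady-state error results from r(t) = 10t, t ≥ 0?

G(s) has no factors of s in the denominator, so the system is type 0.
K_v = lim_{s→0} s·G(s) = 0; the steady-state error to this ramp input grows without bound.

infinity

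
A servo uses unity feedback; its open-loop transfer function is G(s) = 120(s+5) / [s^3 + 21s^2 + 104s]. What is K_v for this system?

The denominator has no term below 104s — 1 pole at s=0, type 1.
K_v = lim_{s→0} s·G(s) = 120·5 / 104 = 75/13.

75/13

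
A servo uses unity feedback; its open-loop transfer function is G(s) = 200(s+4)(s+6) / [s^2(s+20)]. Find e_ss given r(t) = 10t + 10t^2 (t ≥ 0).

1/12

G(s) has two factors of s in the denominator, so the system is type 2. Taking each input component in turn:
  • 10t: tracked with zero error.
  • 10t^2: e_ss = 20/K_a with K_a=240 → 1/12.
Total e_ss = 1/12.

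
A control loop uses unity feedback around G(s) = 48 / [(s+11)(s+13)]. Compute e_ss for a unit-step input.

G(s) has no factors of s in the denominator, so the system is type 0.
K_p = lim_{s→0} G(s) = 48 / (11·13) = 48/143.
e_ss = 1/(1 + K_p) = 1/(191/143) = 143/191.

143/191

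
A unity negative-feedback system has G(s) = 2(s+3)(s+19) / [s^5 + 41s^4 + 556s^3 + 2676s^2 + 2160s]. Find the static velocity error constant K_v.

The denominator has no term below 2160s — 1 pole at s=0, type 1.
K_v = lim_{s→0} s·G(s) = 2·3·19 / 2160 = 19/360.

19/360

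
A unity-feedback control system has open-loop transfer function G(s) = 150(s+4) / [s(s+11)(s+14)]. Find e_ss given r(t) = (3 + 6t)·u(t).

System type = 1 (one pole at s=0). Treating each term separately:
  • 3: tracked with zero error.
  • 6t: e_ss = 6/K_v with K_v=300/77 → 1.54.
Total e_ss = 1.54.

1.54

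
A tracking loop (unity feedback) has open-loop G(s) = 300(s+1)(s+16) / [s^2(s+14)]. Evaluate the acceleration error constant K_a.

G(s) has two factors of s in the denominator, so the system is type 2.
K_a = lim_{s→0} s^2·G(s) = 300·1·16 / (14) = 2400/7.

2400/7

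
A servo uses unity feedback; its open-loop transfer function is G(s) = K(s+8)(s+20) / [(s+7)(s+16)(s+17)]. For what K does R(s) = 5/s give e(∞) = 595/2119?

No free integrators in G(s): this is a type 0 system.
K_p = lim_{s→0} G(s) = K·8·20 / (7·16·17) = (10/119)·K.
e_ss = 5/(1 + K_p) = 595/2119 ⇒ 1 + (10/119)·K = 2119/119 ⇒ K = 200.

200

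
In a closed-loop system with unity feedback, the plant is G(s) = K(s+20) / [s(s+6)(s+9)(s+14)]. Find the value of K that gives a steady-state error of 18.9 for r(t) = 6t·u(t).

12

One free integrator in G(s): this is a type 1 system.
K_v = lim_{s→0} s·G(s) = K·20 / (6·9·14) = (5/189)·K.
e_ss = 6/K_v = 18.9 ⇒ K_v = 20/63 ⇒ K = (20/63)/(5/189) = 12.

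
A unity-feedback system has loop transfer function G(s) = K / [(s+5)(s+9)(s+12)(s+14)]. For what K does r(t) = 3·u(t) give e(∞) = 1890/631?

The open loop has no poles at the origin → type 0 system.
K_p = lim_{s→0} G(s) = K / (5·9·12·14) = (1/7560)·K.
e_ss = 3/(1 + K_p) = 1890/631 ⇒ 1 + (1/7560)·K = 631/630 ⇒ K = 12.

12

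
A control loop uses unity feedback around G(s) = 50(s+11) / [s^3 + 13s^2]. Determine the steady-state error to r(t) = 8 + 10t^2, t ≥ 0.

The denominator has no term below 13s^2 — 2 poles at s=0, type 2. Treating each term separately:
  • 8: tracked with zero error.
  • 10t^2: e_ss = 20/K_a with K_a=550/13 → 26/55.
Total e_ss = 26/55.

26/55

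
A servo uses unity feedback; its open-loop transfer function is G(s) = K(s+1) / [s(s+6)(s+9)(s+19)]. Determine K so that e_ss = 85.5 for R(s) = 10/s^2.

System type = 1 (one pole at s=0).
K_v = lim_{s→0} s·G(s) = K·1 / (6·9·19) = (1/1026)·K.
e_ss = 10/K_v = 85.5 ⇒ K_v = 20/171 ⇒ K = (20/171)/(1/1026) = 120.

120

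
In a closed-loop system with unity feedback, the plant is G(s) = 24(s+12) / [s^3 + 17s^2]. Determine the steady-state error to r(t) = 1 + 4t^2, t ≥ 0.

Factoring s^2 from the denominator leaves a polynomial with constant term 17, so the system is type 2. Treating each term separately:
  • 1: tracked with zero error.
  • 4t^2: e_ss = 8/K_a with K_a=288/17 → 17/36.
Total e_ss = 17/36.

17/36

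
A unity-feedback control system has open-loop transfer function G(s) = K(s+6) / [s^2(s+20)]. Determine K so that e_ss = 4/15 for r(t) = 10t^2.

250

The open loop has two poles at the origin → type 2 system.
K_a = lim_{s→0} s^2·G(s) = K·6 / (20) = 0.3·K.
e_ss = 20/K_a = 4/15 ⇒ K_a = 75 ⇒ K = 75/0.3 = 250.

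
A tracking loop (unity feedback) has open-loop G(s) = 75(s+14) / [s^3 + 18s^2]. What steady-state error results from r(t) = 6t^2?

Factoring s^2 from the denominator leaves a polynomial with constant term 18, so the system is type 2.
K_a = lim_{s→0} s^2·G(s) = 75·14 / 18 = 175/3.
r(t) = 6t^2 gives R(s) = 12/s^3.
e_ss = 12/K_a = 12/(175/3) = 36/175.

36/175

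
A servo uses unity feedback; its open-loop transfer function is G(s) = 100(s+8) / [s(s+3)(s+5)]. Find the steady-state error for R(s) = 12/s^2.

System type = 1 (one pole at s=0).
K_v = lim_{s→0} s·G(s) = 100·8 / (3·5) = 160/3.
e_ss = 12/K_v = 12/(160/3) = 0.225.

0.225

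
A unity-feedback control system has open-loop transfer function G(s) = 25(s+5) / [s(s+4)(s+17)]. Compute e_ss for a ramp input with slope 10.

System type = 1 (one pole at s=0).
K_v = lim_{s→0} s·G(s) = 25·5 / (4·17) = 125/68.
e_ss = 10/K_v = 10/(125/68) = 5.44.

5.44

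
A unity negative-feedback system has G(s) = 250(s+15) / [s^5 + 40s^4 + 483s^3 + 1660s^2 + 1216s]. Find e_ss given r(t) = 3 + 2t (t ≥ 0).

The denominator has no term below 1216s — 1 pole at s=0, type 1. By superposition:
  • 3: tracked with zero error.
  • 2t: e_ss = 2/K_v with K_v=1875/608 → 1216/1875.
Total e_ss = 1216/1875.

1216/1875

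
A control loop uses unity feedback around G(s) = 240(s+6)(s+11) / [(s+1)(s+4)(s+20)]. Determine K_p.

198

The open loop has no poles at the origin → type 0 system.
K_p = lim_{s→0} G(s) = 240·6·11 / (1·4·20) = 198.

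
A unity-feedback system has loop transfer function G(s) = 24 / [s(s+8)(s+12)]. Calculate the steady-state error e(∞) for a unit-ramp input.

The open loop has one pole at the origin → type 1 system.
K_v = lim_{s→0} s·G(s) = 24 / (8·12) = 0.25.
e_ss = 1/K_v = 1/0.25 = 4.

4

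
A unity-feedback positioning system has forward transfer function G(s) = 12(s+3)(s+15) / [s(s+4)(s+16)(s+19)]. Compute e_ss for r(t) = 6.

The open loop has one pole at the origin → type 1 system.
K_p = ∞ for a type-1 system; e_ss to a step is zero.

0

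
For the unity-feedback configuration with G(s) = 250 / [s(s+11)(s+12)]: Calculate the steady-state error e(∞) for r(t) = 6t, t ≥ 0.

3.168

The open loop has one pole at the origin → type 1 system.
K_v = lim_{s→0} s·G(s) = 250 / (11·12) = 125/66.
e_ss = 6/K_v = 6/(125/66) = 3.168.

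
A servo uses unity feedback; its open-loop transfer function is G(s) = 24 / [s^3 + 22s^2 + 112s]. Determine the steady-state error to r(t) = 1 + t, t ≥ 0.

14/3

The denominator has no term below 112s — 1 pole at s=0, type 1. Treating each term separately:
  • 1: tracked with zero error.
  • t: e_ss = 1/K_v with K_v=3/14 → 14/3.
Total e_ss = 14/3.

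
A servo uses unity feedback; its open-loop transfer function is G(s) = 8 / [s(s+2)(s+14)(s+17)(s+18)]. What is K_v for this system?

One free integrator in G(s): this is a type 1 system.
K_v = lim_{s→0} s·G(s) = 8 / (2·14·17·18) = 1/1071.

1/1071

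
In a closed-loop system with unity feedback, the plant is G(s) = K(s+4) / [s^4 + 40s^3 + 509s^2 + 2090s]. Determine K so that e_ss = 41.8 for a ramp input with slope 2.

Lowest-order denominator term is 2090s, so the open loop has 1 pole at the origin → type 1 system.
K_v = lim_{s→0} s·G(s) = K·4 / 2090 = (2/1045)·K.
e_ss = 2/K_v = 41.8 ⇒ K_v = 10/209 ⇒ K = (10/209)/(2/1045) = 25.

25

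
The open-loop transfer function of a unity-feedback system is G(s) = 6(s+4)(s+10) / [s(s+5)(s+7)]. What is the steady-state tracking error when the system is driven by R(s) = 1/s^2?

The open loop has one pole at the origin → type 1 system.
K_v = lim_{s→0} s·G(s) = 6·4·10 / (5·7) = 48/7.
e_ss = 1/K_v = 1/(48/7) = 7/48.

7/48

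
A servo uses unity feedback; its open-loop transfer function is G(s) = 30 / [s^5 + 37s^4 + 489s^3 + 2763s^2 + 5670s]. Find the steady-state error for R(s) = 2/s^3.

Factoring s from the denominator leaves a polynomial with constant term 5670, so the system is type 1.
For a type-1 system K_a = 0, so e_ss to a parabolic input is unbounded.

infinity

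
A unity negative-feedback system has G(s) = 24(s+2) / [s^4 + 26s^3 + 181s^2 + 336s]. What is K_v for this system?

1/7

Lowest-order denominator term is 336s, so the open loop has 1 pole at the origin → type 1 system.
K_v = lim_{s→0} s·G(s) = 24·2 / 336 = 1/7.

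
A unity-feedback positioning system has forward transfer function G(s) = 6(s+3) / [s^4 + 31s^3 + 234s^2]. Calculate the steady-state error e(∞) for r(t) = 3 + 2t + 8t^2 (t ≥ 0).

208

Factoring s^2 from the denominator leaves a polynomial with constant term 234, so the system is type 2. Taking each input component in turn:
  • 3: tracked with zero error.
  • 2t: tracked with zero error.
  • 8t^2: e_ss = 16/K_a with K_a=1/13 → 208.
Total e_ss = 208.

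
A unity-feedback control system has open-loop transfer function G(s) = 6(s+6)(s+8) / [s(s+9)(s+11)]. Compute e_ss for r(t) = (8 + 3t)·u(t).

33/32

G(s) has one factor of s in the denominator, so the system is type 1. Taking each input component in turn:
  • 8: tracked with zero error.
  • 3t: e_ss = 3/K_v with K_v=32/11 → 33/32.
Total e_ss = 33/32.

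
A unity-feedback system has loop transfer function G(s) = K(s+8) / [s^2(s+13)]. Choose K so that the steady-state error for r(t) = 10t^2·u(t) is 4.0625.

The open loop has two poles at the origin → type 2 system.
K_a = lim_{s→0} s^2·G(s) = K·8 / (13) = (8/13)·K.
e_ss = 20/K_a = 4.0625 ⇒ K_a = 64/13 ⇒ K = (64/13)/(8/13) = 8.

8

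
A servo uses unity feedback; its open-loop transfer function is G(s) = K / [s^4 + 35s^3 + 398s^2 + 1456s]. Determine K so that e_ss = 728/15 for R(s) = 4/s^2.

The denominator has no term below 1456s — 1 pole at s=0, type 1.
K_v = lim_{s→0} s·G(s) = K / 1456 = (1/1456)·K.
e_ss = 4/K_v = 728/15 ⇒ K_v = 15/182 ⇒ K = (15/182)/(1/1456) = 120.

120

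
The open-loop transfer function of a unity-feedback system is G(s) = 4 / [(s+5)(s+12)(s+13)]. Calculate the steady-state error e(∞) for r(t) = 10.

System type = 0 (no poles at s=0).
K_p = lim_{s→0} G(s) = 4 / (5·12·13) = 1/195.
e_ss = 10/(1 + K_p) = 10/(196/195) = 975/98.

975/98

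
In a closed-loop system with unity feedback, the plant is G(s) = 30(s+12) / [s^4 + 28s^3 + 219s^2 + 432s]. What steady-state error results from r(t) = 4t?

Lowest-order denominator term is 432s, so the open loop has 1 pole at the origin → type 1 system.
K_v = lim_{s→0} s·G(s) = 30·12 / 432 = 5/6.
e_ss = 4/K_v = 4/(5/6) = 4.8.

4.8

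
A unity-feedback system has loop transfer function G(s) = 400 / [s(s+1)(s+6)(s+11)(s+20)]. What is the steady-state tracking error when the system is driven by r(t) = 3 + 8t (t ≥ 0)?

26.4

System type = 1 (one pole at s=0). Taking each input component in turn:
  • 3: tracked with zero error.
  • 8t: e_ss = 8/K_v with K_v=10/33 → 26.4.
Total e_ss = 26.4.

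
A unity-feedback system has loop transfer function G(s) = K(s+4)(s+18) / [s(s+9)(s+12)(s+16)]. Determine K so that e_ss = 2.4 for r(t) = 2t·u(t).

System type = 1 (one pole at s=0).
K_v = lim_{s→0} s·G(s) = K·4·18 / (9·12·16) = (1/24)·K.
e_ss = 2/K_v = 2.4 ⇒ K_v = 5/6 ⇒ K = (5/6)/(1/24) = 20.

20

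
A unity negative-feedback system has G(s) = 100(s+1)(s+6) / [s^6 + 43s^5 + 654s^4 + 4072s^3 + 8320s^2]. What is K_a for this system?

15/208

The denominator has no term below 8320s^2 — 2 poles at s=0, type 2.
K_a = lim_{s→0} s^2·G(s) = 100·1·6 / 8320 = 15/208.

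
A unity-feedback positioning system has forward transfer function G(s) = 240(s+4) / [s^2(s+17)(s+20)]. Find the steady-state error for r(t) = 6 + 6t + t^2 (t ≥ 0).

17/24

The open loop has two poles at the origin → type 2 system. Treating each term separately:
  • 6: tracked with zero error.
  • 6t: tracked with zero error.
  • t^2: e_ss = 2/K_a with K_a=48/17 → 17/24.
Total e_ss = 17/24.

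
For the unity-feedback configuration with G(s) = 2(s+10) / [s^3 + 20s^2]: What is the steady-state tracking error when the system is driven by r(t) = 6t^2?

12

Lowest-order denominator term is 20s^2, so the open loop has 2 poles at the origin → type 2 system.
K_a = lim_{s→0} s^2·G(s) = 2·10 / 20 = 1.
r(t) = 6t^2 gives R(s) = 12/s^3.
e_ss = 12/K_a = 12/1 = 12.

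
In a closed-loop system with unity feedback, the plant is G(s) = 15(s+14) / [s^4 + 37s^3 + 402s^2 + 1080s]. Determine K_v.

Lowest-order denominator term is 1080s, so the open loop has 1 pole at the origin → type 1 system.
K_v = lim_{s→0} s·G(s) = 15·14 / 1080 = 7/36.

7/36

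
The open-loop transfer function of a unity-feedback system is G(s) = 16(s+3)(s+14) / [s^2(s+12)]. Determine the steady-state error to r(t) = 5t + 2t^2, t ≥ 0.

1/14

G(s) has two factors of s in the denominator, so the system is type 2. Treating each term separately:
  • 5t: tracked with zero error.
  • 2t^2: e_ss = 4/K_a with K_a=56 → 1/14.
Total e_ss = 1/14.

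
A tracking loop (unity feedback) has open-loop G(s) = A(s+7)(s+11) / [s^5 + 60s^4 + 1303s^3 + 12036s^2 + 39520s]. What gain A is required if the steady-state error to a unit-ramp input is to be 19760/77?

The denominator has no term below 39520s — 1 pole at s=0, type 1.
K_v = lim_{s→0} s·G(s) = A·7·11 / 39520 = (77/39520)·A.
e_ss = 1/K_v = 19760/77 ⇒ K_v = 77/19760 ⇒ A = (77/19760)/(77/39520) = 2.

2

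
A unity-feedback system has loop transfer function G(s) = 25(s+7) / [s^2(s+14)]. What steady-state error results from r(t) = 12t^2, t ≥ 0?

1.92

Two free integrators in G(s): this is a type 2 system.
K_a = lim_{s→0} s^2·G(s) = 25·7 / (14) = 12.5.
r(t) = 12t^2 gives R(s) = 24/s^3.
e_ss = 24/K_a = 24/12.5 = 1.92.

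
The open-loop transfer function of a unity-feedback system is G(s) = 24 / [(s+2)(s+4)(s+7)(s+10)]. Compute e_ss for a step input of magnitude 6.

420/73

System type = 0 (no poles at s=0).
K_p = lim_{s→0} G(s) = 24 / (2·4·7·10) = 3/70.
e_ss = 6/(1 + K_p) = 6/(73/70) = 420/73.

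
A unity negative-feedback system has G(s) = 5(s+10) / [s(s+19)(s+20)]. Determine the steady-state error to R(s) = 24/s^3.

infinity

The open loop has one pole at the origin → type 1 system.
K_a = lim_{s→0} s^2·G(s) = 0; the steady-state error to this parabolic input grows without bound.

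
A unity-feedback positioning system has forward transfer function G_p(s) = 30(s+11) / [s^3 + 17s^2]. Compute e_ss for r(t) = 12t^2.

Lowest-order denominator term is 17s^2, so the open loop has 2 poles at the origin → type 2 system.
K_a = lim_{s→0} s^2·G_p(s) = 30·11 / 17 = 330/17.
r(t) = 12t^2 gives R(s) = 24/s^3.
e_ss = 24/K_a = 24/(330/17) = 68/55.

68/55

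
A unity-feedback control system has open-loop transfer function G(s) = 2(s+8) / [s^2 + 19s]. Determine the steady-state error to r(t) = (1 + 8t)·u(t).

The denominator has no term below 19s — 1 pole at s=0, type 1. By superposition:
  • 1: tracked with zero error.
  • 8t: e_ss = 8/K_v with K_v=16/19 → 9.5.
Total e_ss = 9.5.

9.5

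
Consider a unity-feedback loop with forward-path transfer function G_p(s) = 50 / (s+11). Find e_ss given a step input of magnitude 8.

88/61

No free integrators in G_p(s): this is a type 0 system.
K_p = lim_{s→0} G_p(s) = 50 / (11) = 50/11.
e_ss = 8/(1 + K_p) = 8/(61/11) = 88/61.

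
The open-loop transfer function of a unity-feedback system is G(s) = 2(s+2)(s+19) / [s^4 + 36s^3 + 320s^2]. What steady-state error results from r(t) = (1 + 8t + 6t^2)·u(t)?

Lowest-order denominator term is 320s^2, so the open loop has 2 poles at the origin → type 2 system. Taking each input component in turn:
  • 1: tracked with zero error.
  • 8t: tracked with zero error.
  • 6t^2: e_ss = 12/K_a with K_a=0.2375 → 960/19.
Total e_ss = 960/19.

960/19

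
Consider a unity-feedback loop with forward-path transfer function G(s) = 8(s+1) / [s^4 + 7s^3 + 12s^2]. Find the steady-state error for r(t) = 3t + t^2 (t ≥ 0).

Factoring s^2 from the denominator leaves a polynomial with constant term 12, so the system is type 2. Treating each term separately:
  • 3t: tracked with zero error.
  • t^2: e_ss = 2/K_a with K_a=2/3 → 3.
Total e_ss = 3.

3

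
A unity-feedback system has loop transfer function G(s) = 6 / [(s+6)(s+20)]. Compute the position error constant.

The open loop has no poles at the origin → type 0 system.
K_p = lim_{s→0} G(s) = 6 / (6·20) = 0.05.

0.05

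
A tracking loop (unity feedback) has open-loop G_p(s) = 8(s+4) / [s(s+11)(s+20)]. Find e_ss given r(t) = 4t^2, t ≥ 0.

infinity

G_p(s) has one factor of s in the denominator, so the system is type 1.
K_a = lim_{s→0} s^2·G_p(s) = 0; the steady-state error to this parabolic input grows without bound.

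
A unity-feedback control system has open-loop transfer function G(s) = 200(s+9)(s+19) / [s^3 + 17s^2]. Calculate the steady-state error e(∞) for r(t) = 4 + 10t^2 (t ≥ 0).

Factoring s^2 from the denominator leaves a polynomial with constant term 17, so the system is type 2. By superposition:
  • 4: tracked with zero error.
  • 10t^2: e_ss = 20/K_a with K_a=34200/17 → 17/1710.
Total e_ss = 17/1710.

17/1710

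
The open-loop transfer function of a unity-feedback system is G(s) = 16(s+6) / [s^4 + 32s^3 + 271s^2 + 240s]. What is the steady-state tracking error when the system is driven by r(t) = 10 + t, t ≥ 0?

Lowest-order denominator term is 240s, so the open loop has 1 pole at the origin → type 1 system. Treating each term separately:
  • 10: tracked with zero error.
  • t: e_ss = 1/K_v with K_v=0.4 → 2.5.
Total e_ss = 2.5.

2.5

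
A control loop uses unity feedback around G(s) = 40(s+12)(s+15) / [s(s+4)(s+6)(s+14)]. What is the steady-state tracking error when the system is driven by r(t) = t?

System type = 1 (one pole at s=0).
K_v = lim_{s→0} s·G(s) = 40·12·15 / (4·6·14) = 150/7.
e_ss = 1/K_v = 1/(150/7) = 7/150.

7/150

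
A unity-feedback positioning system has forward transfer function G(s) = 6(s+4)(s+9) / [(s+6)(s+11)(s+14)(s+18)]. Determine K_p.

1/77

G(s) has no factors of s in the denominator, so the system is type 0.
K_p = lim_{s→0} G(s) = 6·4·9 / (6·11·14·18) = 1/77.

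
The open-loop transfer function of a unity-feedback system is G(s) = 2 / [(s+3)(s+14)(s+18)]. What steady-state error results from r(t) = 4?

1512/379

The open loop has no poles at the origin → type 0 system.
K_p = lim_{s→0} G(s) = 2 / (3·14·18) = 1/378.
e_ss = 4/(1 + K_p) = 4/(379/378) = 1512/379.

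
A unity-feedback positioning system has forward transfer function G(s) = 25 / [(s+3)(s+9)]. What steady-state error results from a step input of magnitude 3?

G(s) has no factors of s in the denominator, so the system is type 0.
K_p = lim_{s→0} G(s) = 25 / (3·9) = 25/27.
e_ss = 3/(1 + K_p) = 3/(52/27) = 81/52.

81/52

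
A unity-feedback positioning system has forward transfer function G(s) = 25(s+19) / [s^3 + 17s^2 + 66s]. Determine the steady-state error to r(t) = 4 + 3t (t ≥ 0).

Lowest-order denominator term is 66s, so the open loop has 1 pole at the origin → type 1 system. Treating each term separately:
  • 4: tracked with zero error.
  • 3t: e_ss = 3/K_v with K_v=475/66 → 198/475.
Total e_ss = 198/475.

198/475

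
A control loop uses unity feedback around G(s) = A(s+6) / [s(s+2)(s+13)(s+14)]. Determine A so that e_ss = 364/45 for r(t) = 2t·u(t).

15

G(s) has one factor of s in the denominator, so the system is type 1.
K_v = lim_{s→0} s·G(s) = A·6 / (2·13·14) = (3/182)·A.
e_ss = 2/K_v = 364/45 ⇒ K_v = 45/182 ⇒ A = (45/182)/(3/182) = 15.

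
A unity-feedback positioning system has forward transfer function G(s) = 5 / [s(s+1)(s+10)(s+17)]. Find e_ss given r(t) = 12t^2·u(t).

The open loop has one pole at the origin → type 1 system.
K_a = lim_{s→0} s^2·G(s) = 0; the steady-state error to this parabolic input grows without bound.

infinity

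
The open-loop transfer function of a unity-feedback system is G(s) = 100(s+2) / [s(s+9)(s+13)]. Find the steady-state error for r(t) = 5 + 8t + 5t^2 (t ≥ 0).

infinity

The open loop has one pole at the origin → type 1 system. Treating each term separately:
  • 5: tracked with zero error.
  • 8t: e_ss = 8/K_v with K_v=200/117 → 4.68.
  • 5t^2: a type-1 system cannot track it, e_ss → ∞.
The unbounded component dominates.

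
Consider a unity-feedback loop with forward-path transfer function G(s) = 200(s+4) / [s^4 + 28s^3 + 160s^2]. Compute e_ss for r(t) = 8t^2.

Lowest-order denominator term is 160s^2, so the open loop has 2 poles at the origin → type 2 system.
K_a = lim_{s→0} s^2·G(s) = 200·4 / 160 = 5.
r(t) = 8t^2 gives R(s) = 16/s^3.
e_ss = 16/K_a = 16/5 = 3.2.

3.2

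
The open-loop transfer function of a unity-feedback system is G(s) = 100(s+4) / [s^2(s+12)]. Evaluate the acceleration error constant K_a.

100/3

The open loop has two poles at the origin → type 2 system.
K_a = lim_{s→0} s^2·G(s) = 100·4 / (12) = 100/3.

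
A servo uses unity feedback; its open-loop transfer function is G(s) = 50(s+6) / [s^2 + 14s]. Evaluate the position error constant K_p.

infinity

K_p = lim_{s→0} G(s); with 1 pole at the origin the limit diverges, so K_p = ∞.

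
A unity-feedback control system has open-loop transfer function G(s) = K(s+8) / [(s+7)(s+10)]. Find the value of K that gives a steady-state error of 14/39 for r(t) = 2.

System type = 0 (no poles at s=0).
K_p = lim_{s→0} G(s) = K·8 / (7·10) = (4/35)·K.
e_ss = 2/(1 + K_p) = 14/39 ⇒ 1 + (4/35)·K = 39/7 ⇒ K = 40.

40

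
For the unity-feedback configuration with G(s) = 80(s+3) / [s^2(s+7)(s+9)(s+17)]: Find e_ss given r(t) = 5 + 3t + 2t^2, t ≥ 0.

System type = 2 (two poles at s=0). Treating each term separately:
  • 5: tracked with zero error.
  • 3t: tracked with zero error.
  • 2t^2: e_ss = 4/K_a with K_a=80/357 → 17.85.
Total e_ss = 17.85.

17.85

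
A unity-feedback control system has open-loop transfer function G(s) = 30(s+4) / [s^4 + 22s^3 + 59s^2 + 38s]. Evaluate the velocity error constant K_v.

Lowest-order denominator term is 38s, so the open loop has 1 pole at the origin → type 1 system.
K_v = lim_{s→0} s·G(s) = 30·4 / 38 = 60/19.

60/19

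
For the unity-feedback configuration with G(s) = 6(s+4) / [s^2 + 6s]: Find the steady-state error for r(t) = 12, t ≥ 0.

Factoring s from the denominator leaves a polynomial with constant term 6, so the system is type 1.
K_p = ∞ for a type-1 system; e_ss to a step is zero.

0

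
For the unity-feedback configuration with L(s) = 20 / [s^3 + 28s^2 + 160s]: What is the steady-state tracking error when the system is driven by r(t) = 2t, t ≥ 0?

16

Factoring s from the denominator leaves a polynomial with constant term 160, so the system is type 1.
K_v = lim_{s→0} s·L(s) = 20 / 160 = 0.125.
e_ss = 2/K_v = 2/0.125 = 16.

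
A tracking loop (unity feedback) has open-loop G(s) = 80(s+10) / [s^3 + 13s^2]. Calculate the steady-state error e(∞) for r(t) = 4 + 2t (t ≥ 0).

The denominator has no term below 13s^2 — 2 poles at s=0, type 2. By superposition:
  • 4: tracked with zero error.
  • 2t: tracked with zero error.
Total e_ss = 0.

0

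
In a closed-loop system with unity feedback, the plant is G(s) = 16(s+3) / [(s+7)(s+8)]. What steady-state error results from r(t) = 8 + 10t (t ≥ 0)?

G(s) has no factors of s in the denominator, so the system is type 0. Taking each input component in turn:
  • 8: e_ss = 8/(1+K_p) with K_p=6/7 → 56/13.
  • 10t: a type-0 system cannot track it, e_ss → ∞.
The unbounded component dominates.

infinity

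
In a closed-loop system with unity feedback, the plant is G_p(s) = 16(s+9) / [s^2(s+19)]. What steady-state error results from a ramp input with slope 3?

The open loop has two poles at the origin → type 2 system.
A type-2 system has K_v = ∞, so it tracks a ramp input with zero steady-state error.

0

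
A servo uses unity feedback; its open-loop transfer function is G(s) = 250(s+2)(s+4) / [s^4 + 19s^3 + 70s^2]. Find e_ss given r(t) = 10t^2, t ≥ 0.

0.7

Lowest-order denominator term is 70s^2, so the open loop has 2 poles at the origin → type 2 system.
K_a = lim_{s→0} s^2·G(s) = 250·2·4 / 70 = 200/7.
r(t) = 10t^2 gives R(s) = 20/s^3.
e_ss = 20/K_a = 20/(200/7) = 0.7.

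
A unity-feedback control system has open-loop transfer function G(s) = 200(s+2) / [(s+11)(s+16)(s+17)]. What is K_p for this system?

System type = 0 (no poles at s=0).
K_p = lim_{s→0} G(s) = 200·2 / (11·16·17) = 25/187.

25/187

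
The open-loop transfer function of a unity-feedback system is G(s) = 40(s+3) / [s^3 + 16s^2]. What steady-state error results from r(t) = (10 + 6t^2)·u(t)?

The denominator has no term below 16s^2 — 2 poles at s=0, type 2. Taking each input component in turn:
  • 10: tracked with zero error.
  • 6t^2: e_ss = 12/K_a with K_a=7.5 → 1.6.
Total e_ss = 1.6.

1.6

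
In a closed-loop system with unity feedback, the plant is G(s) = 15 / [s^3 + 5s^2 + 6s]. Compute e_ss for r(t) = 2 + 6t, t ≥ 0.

Lowest-order denominator term is 6s, so the open loop has 1 pole at the origin → type 1 system. Treating each term separately:
  • 2: tracked with zero error.
  • 6t: e_ss = 6/K_v with K_v=2.5 → 2.4.
Total e_ss = 2.4.

2.4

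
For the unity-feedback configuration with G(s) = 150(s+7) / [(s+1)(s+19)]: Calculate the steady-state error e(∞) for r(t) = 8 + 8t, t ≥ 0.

The open loop has no poles at the origin → type 0 system. Taking each input component in turn:
  • 8: e_ss = 8/(1+K_p) with K_p=1050/19 → 152/1069.
  • 8t: a type-0 system cannot track it, e_ss → ∞.
The unbounded component dominates.

infinity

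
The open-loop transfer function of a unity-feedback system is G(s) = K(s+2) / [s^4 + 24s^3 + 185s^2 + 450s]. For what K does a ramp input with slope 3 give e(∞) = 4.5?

Factoring s from the denominator leaves a polynomial with constant term 450, so the system is type 1.
K_v = lim_{s→0} s·G(s) = K·2 / 450 = (1/225)·K.
e_ss = 3/K_v = 4.5 ⇒ K_v = 2/3 ⇒ K = (2/3)/(1/225) = 150.

150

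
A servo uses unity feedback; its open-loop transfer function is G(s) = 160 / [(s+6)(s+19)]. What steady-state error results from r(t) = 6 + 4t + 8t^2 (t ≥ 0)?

infinity

System type = 0 (no poles at s=0). By superposition:
  • 6: e_ss = 6/(1+K_p) with K_p=80/57 → 342/137.
  • 4t: a type-0 system cannot track it, e_ss → ∞.
  • 8t^2: a type-0 system cannot track it, e_ss → ∞.
The unbounded component dominates.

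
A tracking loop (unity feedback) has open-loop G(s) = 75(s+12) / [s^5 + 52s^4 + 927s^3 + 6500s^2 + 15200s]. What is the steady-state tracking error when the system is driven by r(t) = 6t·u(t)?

304/3

Lowest-order denominator term is 15200s, so the open loop has 1 pole at the origin → type 1 system.
K_v = lim_{s→0} s·G(s) = 75·12 / 15200 = 9/152.
e_ss = 6/K_v = 6/(9/152) = 304/3.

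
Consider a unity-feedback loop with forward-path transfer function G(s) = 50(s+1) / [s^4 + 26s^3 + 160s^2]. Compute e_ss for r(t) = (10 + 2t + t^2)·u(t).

Factoring s^2 from the denominator leaves a polynomial with constant term 160, so the system is type 2. By superposition:
  • 10: tracked with zero error.
  • 2t: tracked with zero error.
  • t^2: e_ss = 2/K_a with K_a=0.3125 → 6.4.
Total e_ss = 6.4.

6.4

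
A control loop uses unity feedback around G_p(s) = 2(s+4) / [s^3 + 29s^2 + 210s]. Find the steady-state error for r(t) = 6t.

Factoring s from the denominator leaves a polynomial with constant term 210, so the system is type 1.
K_v = lim_{s→0} s·G_p(s) = 2·4 / 210 = 4/105.
e_ss = 6/K_v = 6/(4/105) = 157.5.

157.5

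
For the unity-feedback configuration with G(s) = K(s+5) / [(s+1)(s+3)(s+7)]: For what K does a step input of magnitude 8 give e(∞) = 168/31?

2

No free integrators in G(s): this is a type 0 system.
K_p = lim_{s→0} G(s) = K·5 / (1·3·7) = (5/21)·K.
e_ss = 8/(1 + K_p) = 168/31 ⇒ 1 + (5/21)·K = 31/21 ⇒ K = 2.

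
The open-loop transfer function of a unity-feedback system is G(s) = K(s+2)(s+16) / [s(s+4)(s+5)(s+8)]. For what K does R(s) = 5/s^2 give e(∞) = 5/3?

System type = 1 (one pole at s=0).
K_v = lim_{s→0} s·G(s) = K·2·16 / (4·5·8) = 0.2·K.
e_ss = 5/K_v = 5/3 ⇒ K_v = 3 ⇒ K = 3/0.2 = 15.

15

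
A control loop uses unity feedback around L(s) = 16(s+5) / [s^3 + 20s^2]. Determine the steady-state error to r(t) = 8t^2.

Lowest-order denominator term is 20s^2, so the open loop has 2 poles at the origin → type 2 system.
K_a = lim_{s→0} s^2·L(s) = 16·5 / 20 = 4.
r(t) = 8t^2 gives R(s) = 16/s^3.
e_ss = 16/K_a = 16/4 = 4.

4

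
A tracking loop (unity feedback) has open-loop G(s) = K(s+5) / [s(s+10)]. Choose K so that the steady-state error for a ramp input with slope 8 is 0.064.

250

The open loop has one pole at the origin → type 1 system.
K_v = lim_{s→0} s·G(s) = K·5 / (10) = 0.5·K.
e_ss = 8/K_v = 0.064 ⇒ K_v = 125 ⇒ K = 125/0.5 = 250.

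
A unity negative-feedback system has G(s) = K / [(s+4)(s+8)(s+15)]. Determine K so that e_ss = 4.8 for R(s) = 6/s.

120

No free integrators in G(s): this is a type 0 system.
K_p = lim_{s→0} G(s) = K / (4·8·15) = (1/480)·K.
e_ss = 6/(1 + K_p) = 4.8 ⇒ 1 + (1/480)·K = 1.25 ⇒ K = 120.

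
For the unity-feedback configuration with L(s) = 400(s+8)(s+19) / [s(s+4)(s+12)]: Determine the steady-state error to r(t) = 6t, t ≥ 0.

9/1900

System type = 1 (one pole at s=0).
K_v = lim_{s→0} s·L(s) = 400·8·19 / (4·12) = 3800/3.
e_ss = 6/K_v = 6/(3800/3) = 9/1900.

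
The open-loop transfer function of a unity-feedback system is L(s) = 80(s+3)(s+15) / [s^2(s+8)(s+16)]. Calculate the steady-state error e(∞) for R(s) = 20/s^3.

32/45

Two free integrators in L(s): this is a type 2 system.
K_a = lim_{s→0} s^2·L(s) = 80·3·15 / (8·16) = 28.125.
r(t) = 10t^2 gives R(s) = 20/s^3.
e_ss = 20/K_a = 20/28.125 = 32/45.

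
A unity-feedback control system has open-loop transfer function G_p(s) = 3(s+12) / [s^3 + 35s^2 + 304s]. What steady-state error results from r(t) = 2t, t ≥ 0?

152/9

The denominator has no term below 304s — 1 pole at s=0, type 1.
K_v = lim_{s→0} s·G_p(s) = 3·12 / 304 = 9/76.
e_ss = 2/K_v = 2/(9/76) = 152/9.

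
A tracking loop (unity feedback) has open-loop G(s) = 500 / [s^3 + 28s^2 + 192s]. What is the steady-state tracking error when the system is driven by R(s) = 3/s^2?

Lowest-order denominator term is 192s, so the open loop has 1 pole at the origin → type 1 system.
K_v = lim_{s→0} s·G(s) = 500 / 192 = 125/48.
e_ss = 3/K_v = 3/(125/48) = 1.152.

1.152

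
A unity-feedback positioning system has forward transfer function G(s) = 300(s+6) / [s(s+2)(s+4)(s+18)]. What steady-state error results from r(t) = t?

0.08

The open loop has one pole at the origin → type 1 system.
K_v = lim_{s→0} s·G(s) = 300·6 / (2·4·18) = 12.5.
e_ss = 1/K_v = 1/12.5 = 0.08.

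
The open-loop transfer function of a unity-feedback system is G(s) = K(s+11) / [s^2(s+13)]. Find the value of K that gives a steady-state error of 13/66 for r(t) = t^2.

System type = 2 (two poles at s=0).
K_a = lim_{s→0} s^2·G(s) = K·11 / (13) = (11/13)·K.
e_ss = 2/K_a = 13/66 ⇒ K_a = 132/13 ⇒ K = (132/13)/(11/13) = 12.

12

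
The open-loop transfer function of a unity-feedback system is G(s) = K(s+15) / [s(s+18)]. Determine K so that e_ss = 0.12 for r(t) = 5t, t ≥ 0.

One free integrator in G(s): this is a type 1 system.
K_v = lim_{s→0} s·G(s) = K·15 / (18) = (5/6)·K.
e_ss = 5/K_v = 0.12 ⇒ K_v = 125/3 ⇒ K = (125/3)/(5/6) = 50.

50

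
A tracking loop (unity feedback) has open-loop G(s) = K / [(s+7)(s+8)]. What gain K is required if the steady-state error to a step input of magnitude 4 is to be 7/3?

40

The open loop has no poles at the origin → type 0 system.
K_p = lim_{s→0} G(s) = K / (7·8) = (1/56)·K.
e_ss = 4/(1 + K_p) = 7/3 ⇒ 1 + (1/56)·K = 12/7 ⇒ K = 40.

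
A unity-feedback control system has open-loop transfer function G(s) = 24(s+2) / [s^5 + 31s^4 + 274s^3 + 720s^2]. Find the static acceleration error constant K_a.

Factoring s^2 from the denominator leaves a polynomial with constant term 720, so the system is type 2.
K_a = lim_{s→0} s^2·G(s) = 24·2 / 720 = 1/15.

1/15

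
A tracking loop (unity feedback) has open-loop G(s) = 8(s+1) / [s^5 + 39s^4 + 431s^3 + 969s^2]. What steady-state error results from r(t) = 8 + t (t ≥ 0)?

0

The denominator has no term below 969s^2 — 2 poles at s=0, type 2. Taking each input component in turn:
  • 8: tracked with zero error.
  • t: tracked with zero error.
Total e_ss = 0.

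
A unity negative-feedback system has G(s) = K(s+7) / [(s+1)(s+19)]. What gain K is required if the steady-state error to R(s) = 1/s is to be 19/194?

G(s) has no factors of s in the denominator, so the system is type 0.
K_p = lim_{s→0} G(s) = K·7 / (1·19) = (7/19)·K.
e_ss = 1/(1 + K_p) = 19/194 ⇒ 1 + (7/19)·K = 194/19 ⇒ K = 25.

25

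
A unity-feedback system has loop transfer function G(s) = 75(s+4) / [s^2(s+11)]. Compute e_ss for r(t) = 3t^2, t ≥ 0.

0.22

G(s) has two factors of s in the denominator, so the system is type 2.
K_a = lim_{s→0} s^2·G(s) = 75·4 / (11) = 300/11.
r(t) = 3t^2 gives R(s) = 6/s^3.
e_ss = 6/K_a = 6/(300/11) = 0.22.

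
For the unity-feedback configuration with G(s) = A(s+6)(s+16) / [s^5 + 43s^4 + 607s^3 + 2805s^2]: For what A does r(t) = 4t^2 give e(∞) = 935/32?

Factoring s^2 from the denominator leaves a polynomial with constant term 2805, so the system is type 2.
K_a = lim_{s→0} s^2·G(s) = A·6·16 / 2805 = (32/935)·A.
e_ss = 8/K_a = 935/32 ⇒ K_a = 256/935 ⇒ A = (256/935)/(32/935) = 8.

8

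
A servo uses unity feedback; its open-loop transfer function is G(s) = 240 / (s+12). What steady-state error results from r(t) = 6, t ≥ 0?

G(s) has no factors of s in the denominator, so the system is type 0.
K_p = lim_{s→0} G(s) = 240 / (12) = 20.
e_ss = 6/(1 + K_p) = 6/21 = 2/7.

2/7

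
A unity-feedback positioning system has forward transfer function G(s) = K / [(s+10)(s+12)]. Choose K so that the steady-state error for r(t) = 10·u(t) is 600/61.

2

G(s) has no factors of s in the denominator, so the system is type 0.
K_p = lim_{s→0} G(s) = K / (10·12) = (1/120)·K.
e_ss = 10/(1 + K_p) = 600/61 ⇒ 1 + (1/120)·K = 61/60 ⇒ K = 2.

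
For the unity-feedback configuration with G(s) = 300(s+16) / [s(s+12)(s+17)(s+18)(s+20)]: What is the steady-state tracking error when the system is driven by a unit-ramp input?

15.3

One free integrator in G(s): this is a type 1 system.
K_v = lim_{s→0} s·G(s) = 300·16 / (12·17·18·20) = 10/153.
e_ss = 1/K_v = 1/(10/153) = 15.3.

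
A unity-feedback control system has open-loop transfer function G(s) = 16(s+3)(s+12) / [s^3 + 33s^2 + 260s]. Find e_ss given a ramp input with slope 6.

65/24

Lowest-order denominator term is 260s, so the open loop has 1 pole at the origin → type 1 system.
K_v = lim_{s→0} s·G(s) = 16·3·12 / 260 = 144/65.
e_ss = 6/K_v = 6/(144/65) = 65/24.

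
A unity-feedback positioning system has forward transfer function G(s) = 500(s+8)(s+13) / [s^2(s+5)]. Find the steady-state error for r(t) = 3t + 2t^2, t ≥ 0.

Two free integrators in G(s): this is a type 2 system. Taking each input component in turn:
  • 3t: tracked with zero error.
  • 2t^2: e_ss = 4/K_a with K_a=10400 → 1/2600.
Total e_ss = 1/2600.

1/2600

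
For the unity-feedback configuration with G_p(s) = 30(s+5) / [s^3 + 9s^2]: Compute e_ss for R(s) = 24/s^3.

1.44

Lowest-order denominator term is 9s^2, so the open loop has 2 poles at the origin → type 2 system.
K_a = lim_{s→0} s^2·G_p(s) = 30·5 / 9 = 50/3.
r(t) = 12t^2 gives R(s) = 24/s^3.
e_ss = 24/K_a = 24/(50/3) = 1.44.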